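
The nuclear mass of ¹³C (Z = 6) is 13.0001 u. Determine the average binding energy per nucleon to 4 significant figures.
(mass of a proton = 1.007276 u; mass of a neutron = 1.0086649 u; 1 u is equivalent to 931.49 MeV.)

The nucleus contains 6 protons and 13 − 6 = 7 neutrons.
Total constituent mass: 6 × 1.007276 + 7 × 1.0086649 = 13.1043103 u
Δm = 13.1043103 − 13.0001 = 0.1042103 u
E_B = 0.1042103 × 931.49 = 97.0709 MeV
BE/A = 97.0709 MeV / 13 = 7.467 MeV/nucleon

7.467 MeV/nucleon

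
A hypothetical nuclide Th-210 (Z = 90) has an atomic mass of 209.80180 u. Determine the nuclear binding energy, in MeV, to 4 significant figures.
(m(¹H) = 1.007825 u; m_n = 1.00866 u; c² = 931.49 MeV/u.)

1809 MeV

Total constituent mass: 90 × 1.007825 + 120 × 1.00866 = 211.743450 u
The mass defect is 211.743450 − 209.80180 = 1.941650 u.
E_B = 1.941650 × 931.49 = 1808.63 MeV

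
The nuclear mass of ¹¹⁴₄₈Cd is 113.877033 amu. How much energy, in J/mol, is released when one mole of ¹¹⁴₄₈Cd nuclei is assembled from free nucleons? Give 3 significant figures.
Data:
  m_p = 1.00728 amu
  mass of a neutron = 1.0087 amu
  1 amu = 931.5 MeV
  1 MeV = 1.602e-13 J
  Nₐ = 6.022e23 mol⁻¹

Σm = 48·m_p + 66·m_n = 48.34944 + 66.5742 = 114.92364 amu
Δm = 114.92364 − 113.877033 = 1.046607 amu
Binding energy = Δm·c² = 1.046607 × 931.5 MeV/amu = 974.914 MeV
Per nucleus in joules: 974.914 MeV × 1.602e-13 J/MeV = 1.5618e-10 J
Per mole: 1.5618e-10 J × 6.022e23 mol⁻¹ = 9.4052e+13 J/mol

9.41e+13 J/mol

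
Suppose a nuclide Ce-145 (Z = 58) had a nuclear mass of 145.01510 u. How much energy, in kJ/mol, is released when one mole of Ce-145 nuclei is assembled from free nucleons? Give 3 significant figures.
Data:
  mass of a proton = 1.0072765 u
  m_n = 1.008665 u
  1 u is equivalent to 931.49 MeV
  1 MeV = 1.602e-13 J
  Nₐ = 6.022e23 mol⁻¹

Σm = 58·m_p + 87·m_n = 58.4220370 + 87.753855 = 146.1758920 u
Δm = 146.1758920 − 145.01510 = 1.1607920 u
E_B = 1.1607920 × 931.49 = 1081.27 MeV
Per nucleus in joules: 1081.27 MeV × 1.602e-13 J/MeV = 1.7322e-10 J
Per mole: 1.7322e-10 J × 6.022e23 mol⁻¹ = 1.0431e+14 J/mol

1.04e+11 kJ/mol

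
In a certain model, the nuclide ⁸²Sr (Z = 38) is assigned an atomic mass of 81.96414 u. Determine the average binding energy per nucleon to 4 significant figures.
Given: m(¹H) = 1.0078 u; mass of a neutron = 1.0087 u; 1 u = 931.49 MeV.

8.123 MeV/nucleon

With 38 protons and 44 neutrons (A = 82):
Mass of separated nucleons = 38(1.0078) + 44(1.0087) = 38.2964 + 44.3828 = 82.6792 u
Mass defect Δm = 82.6792 − 81.96414 = 0.71506 u
Converting to energy: 0.71506 u × 931.49 MeV/u = 666.071 MeV
Per nucleon: 666.071 / 82 = 8.123 MeV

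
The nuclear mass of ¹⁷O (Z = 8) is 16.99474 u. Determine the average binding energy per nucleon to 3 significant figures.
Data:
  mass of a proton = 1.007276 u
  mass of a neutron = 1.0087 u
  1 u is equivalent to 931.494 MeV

7.77 MeV/nucleon

With 8 protons and 9 neutrons (A = 17):
Σm = 8·m_p + 9·m_n = 8.058208 + 9.0783 = 17.136508 u
Δm = 17.136508 − 16.99474 = 0.141768 u
Binding energy = Δm·c² = 0.141768 × 931.494 MeV/u = 132.056 MeV
Dividing by A = 17 gives 7.768 MeV per nucleon.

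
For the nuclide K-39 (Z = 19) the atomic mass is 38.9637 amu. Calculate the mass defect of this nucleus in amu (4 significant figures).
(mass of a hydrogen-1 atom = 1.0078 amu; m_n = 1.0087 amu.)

Mass of separated nucleons = 19(1.0078) + 20(1.0087) = 19.1482 + 20.1740 = 39.3222 amu
Δm = 39.3222 − 38.9637 = 0.3585 amu

0.3585 amu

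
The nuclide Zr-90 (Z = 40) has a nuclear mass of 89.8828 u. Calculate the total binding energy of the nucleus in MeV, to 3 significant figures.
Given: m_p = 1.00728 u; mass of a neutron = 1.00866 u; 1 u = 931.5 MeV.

Mass of separated nucleons = 40(1.00728) + 50(1.00866) = 40.29120 + 50.43300 = 90.72420 u
Δm = 90.72420 − 89.8828 = 0.84140 u
Converting to energy: 0.84140 u × 931.5 MeV/u = 783.764 MeV

784 MeV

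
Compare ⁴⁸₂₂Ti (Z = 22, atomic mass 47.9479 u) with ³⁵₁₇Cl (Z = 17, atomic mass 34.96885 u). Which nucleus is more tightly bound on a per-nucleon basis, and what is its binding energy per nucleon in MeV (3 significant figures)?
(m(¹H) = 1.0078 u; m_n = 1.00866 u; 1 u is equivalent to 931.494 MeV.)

⁴⁸₂₂Ti; 8.71 MeV/nucleon

⁴⁸₂₂Ti: Σm = 22(1.0078) + 26(1.00866) = 48.39676 u; Δm = 0.44886 u; E_B = 418.11 MeV; E_B/A = 8.711 MeV
³⁵₁₇Cl: Σm = 17(1.0078) + 18(1.00866) = 35.28848 u; Δm = 0.31963 u; E_B = 297.73 MeV; E_B/A = 8.507 MeV
⁴⁸₂₂Ti has the higher binding energy per nucleon, so it is the more tightly bound nucleus.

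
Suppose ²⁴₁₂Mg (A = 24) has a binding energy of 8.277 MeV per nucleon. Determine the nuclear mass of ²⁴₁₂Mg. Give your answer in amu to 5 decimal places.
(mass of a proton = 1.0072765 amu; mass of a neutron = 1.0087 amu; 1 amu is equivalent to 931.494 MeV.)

23.97846 amu

Total binding energy = 24 × 8.277 = 198.648 MeV
Mass defect = 198.648 MeV / (931.494 MeV/amu) = 0.2132574 amu
Constituent mass = 12(1.0072765) + 12(1.0087) = 24.1917180 amu
Nuclear mass = 24.1917180 − 0.2132574 = 23.9784606 amu ≈ 23.97846 amu (to 5 decimal places)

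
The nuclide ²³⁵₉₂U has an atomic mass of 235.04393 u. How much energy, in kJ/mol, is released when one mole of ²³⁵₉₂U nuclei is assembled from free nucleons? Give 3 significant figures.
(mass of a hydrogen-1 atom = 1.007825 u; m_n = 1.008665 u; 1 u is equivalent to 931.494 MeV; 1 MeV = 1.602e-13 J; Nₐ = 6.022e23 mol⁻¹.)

1.72e+11 kJ/mol

Total constituent mass: 92 × 1.007825 + 143 × 1.008665 = 236.958995 u
Mass defect Δm = 236.958995 − 235.04393 = 1.915065 u
Converting to energy: 1.915065 u × 931.494 MeV/u = 1783.87 MeV
Per nucleus in joules: 1783.87 MeV × 1.602e-13 J/MeV = 2.8578e-10 J
Per mole: 2.8578e-10 J × 6.022e23 mol⁻¹ = 1.7210e+14 J/mol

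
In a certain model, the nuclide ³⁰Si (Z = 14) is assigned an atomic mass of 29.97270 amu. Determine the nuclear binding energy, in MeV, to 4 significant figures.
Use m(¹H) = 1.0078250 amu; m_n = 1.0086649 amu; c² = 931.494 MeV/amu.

256.6 MeV

The nucleus contains 14 protons and 30 − 14 = 16 neutrons.
Total constituent mass: 14 × 1.0078250 + 16 × 1.0086649 = 30.2481884 amu
Mass defect Δm = 30.2481884 − 29.97270 = 0.2754884 amu
Converting to energy: 0.2754884 amu × 931.494 MeV/amu = 256.616 MeV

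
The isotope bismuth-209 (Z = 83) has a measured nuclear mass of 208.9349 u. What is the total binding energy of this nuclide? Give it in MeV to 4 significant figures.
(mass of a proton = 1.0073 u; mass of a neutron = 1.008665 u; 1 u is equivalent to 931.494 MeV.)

1642 MeV

Σm = 83·m_p + 126·m_n = 83.6059 + 127.091790 = 210.697690 u
Mass defect Δm = 210.697690 − 208.9349 = 1.762790 u
E_B = 1.762790 × 931.494 = 1642.03 MeV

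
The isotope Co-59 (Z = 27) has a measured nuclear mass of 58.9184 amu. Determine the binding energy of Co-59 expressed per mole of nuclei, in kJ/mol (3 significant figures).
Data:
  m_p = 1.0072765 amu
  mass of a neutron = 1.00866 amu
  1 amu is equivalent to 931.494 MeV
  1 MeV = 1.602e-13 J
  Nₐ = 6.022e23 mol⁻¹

Z = 27, so N = A − Z = 59 − 27 = 32.
Mass of separated nucleons = 27(1.0072765) + 32(1.00866) = 27.1964655 + 32.27712 = 59.4735855 amu
The mass defect is 59.4735855 − 58.9184 = 0.5551855 amu.
Converting to energy: 0.5551855 amu × 931.494 MeV/amu = 517.152 MeV
Per nucleus in joules: 517.152 MeV × 1.602e-13 J/MeV = 8.2848e-11 J
Per mole: 8.2848e-11 J × 6.022e23 mol⁻¹ = 4.9891e+13 J/mol

4.99e+10 kJ/mol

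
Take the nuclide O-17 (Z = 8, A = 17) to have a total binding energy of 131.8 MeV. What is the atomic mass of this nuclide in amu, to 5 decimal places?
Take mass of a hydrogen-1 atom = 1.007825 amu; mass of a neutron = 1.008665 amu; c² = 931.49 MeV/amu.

Mass defect = 131.8 MeV / (931.49 MeV/amu) = 0.1414937 amu
Constituent mass = 8(1.007825) + 9(1.008665) = 17.140585 amu
Atomic mass = 17.140585 − 0.1414937 = 16.9990913 amu ≈ 16.99909 amu (to 5 decimal places)

16.99909 amu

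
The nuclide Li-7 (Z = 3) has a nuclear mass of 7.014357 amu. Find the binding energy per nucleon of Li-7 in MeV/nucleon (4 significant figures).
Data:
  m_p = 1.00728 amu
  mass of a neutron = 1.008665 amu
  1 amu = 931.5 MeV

5.608 MeV/nucleon

Σm = 3·m_p + 4·m_n = 3.02184 + 4.034660 = 7.056500 amu
The mass defect is 7.056500 − 7.014357 = 0.042143 amu.
Binding energy = Δm·c² = 0.042143 × 931.5 MeV/amu = 39.2562 MeV
Per nucleon: 39.2562 / 7 = 5.608 MeV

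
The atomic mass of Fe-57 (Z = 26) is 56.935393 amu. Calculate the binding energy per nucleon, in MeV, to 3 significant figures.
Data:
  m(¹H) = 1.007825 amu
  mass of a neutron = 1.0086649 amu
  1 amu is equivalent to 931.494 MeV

With 26 protons and 31 neutrons (A = 57):
Total constituent mass: 26 × 1.007825 + 31 × 1.0086649 = 57.4720619 amu
Δm = 57.4720619 − 56.935393 = 0.5366689 amu
Converting to energy: 0.5366689 amu × 931.494 MeV/amu = 499.904 MeV
Per nucleon: 499.904 / 57 = 8.770 MeV

8.77 MeV/nucleon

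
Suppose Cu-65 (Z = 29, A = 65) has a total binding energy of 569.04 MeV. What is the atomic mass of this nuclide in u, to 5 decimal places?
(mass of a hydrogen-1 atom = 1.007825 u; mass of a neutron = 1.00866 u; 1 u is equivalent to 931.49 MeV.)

64.92779 u

Mass defect = 569.04 MeV / (931.49 MeV/u) = 0.6108922 u
Constituent mass = 29(1.007825) + 36(1.00866) = 65.538685 u
Atomic mass = 65.538685 − 0.6108922 = 64.9277928 u ≈ 64.92779 u (to 5 decimal places)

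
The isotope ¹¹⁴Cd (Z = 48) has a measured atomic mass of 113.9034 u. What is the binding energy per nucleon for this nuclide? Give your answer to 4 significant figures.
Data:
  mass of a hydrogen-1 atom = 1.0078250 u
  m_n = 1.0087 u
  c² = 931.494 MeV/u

8.550 MeV/nucleon

Total constituent mass: 48 × 1.0078250 + 66 × 1.0087 = 114.9498000 u
Δm = 114.9498000 − 113.9034 = 1.0464000 u
Converting to energy: 1.0464000 u × 931.494 MeV/u = 974.715 MeV
BE/A = 974.715 MeV / 114 = 8.550 MeV/nucleon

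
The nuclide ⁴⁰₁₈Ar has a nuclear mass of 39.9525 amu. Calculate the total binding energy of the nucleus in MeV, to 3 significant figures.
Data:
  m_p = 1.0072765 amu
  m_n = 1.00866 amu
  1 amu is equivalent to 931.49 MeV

344 MeV

Σm = 18·m_p + 22·m_n = 18.1309770 + 22.19052 = 40.3214970 amu
The mass defect is 40.3214970 − 39.9525 = 0.3689970 amu.
E_B = 0.3689970 × 931.49 = 343.717 MeV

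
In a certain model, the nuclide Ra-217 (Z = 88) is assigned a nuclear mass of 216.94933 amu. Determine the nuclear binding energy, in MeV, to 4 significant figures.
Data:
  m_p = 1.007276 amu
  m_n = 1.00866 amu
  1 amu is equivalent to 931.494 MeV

1684 MeV

With 88 protons and 129 neutrons (A = 217):
Total constituent mass: 88 × 1.007276 + 129 × 1.00866 = 218.757428 amu
Mass defect Δm = 218.757428 − 216.94933 = 1.808098 amu
E_B = 1.808098 × 931.494 = 1684.23 MeV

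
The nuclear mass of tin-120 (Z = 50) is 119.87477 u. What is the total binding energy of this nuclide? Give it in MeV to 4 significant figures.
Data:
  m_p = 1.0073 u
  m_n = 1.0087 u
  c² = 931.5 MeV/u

The nucleus contains 50 protons and 120 − 50 = 70 neutrons.
Σm = 50·m_p + 70·m_n = 50.3650 + 70.6090 = 120.9740 u
Δm = 120.9740 − 119.87477 = 1.09923 u
E_B = 1.09923 × 931.5 = 1023.93 MeV

1024 MeV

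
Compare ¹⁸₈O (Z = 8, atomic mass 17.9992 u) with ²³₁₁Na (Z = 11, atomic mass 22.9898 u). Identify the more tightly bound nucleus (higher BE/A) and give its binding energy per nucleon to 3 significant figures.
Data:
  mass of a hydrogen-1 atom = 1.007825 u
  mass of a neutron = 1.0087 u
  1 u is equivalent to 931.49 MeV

¹⁸₈O: Σm = 8(1.007825) + 10(1.0087) = 18.149600 u; Δm = 0.150400 u; E_B = 140.10 MeV; E_B/A = 7.783 MeV
²³₁₁Na: Σm = 11(1.007825) + 12(1.0087) = 23.190475 u; Δm = 0.200675 u; E_B = 186.93 MeV; E_B/A = 8.127 MeV
²³₁₁Na has the higher binding energy per nucleon, so it is the more tightly bound nucleus.

²³₁₁Na; 8.13 MeV/nucleon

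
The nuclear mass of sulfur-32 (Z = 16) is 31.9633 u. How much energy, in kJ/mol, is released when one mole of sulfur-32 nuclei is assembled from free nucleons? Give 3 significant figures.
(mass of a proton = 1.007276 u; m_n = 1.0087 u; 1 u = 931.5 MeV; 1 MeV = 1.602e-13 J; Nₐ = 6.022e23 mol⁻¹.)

2.63e+10 kJ/mol

The nucleus contains 16 protons and 32 − 16 = 16 neutrons.
Mass of separated nucleons = 16(1.007276) + 16(1.0087) = 16.116416 + 16.1392 = 32.255616 u
The mass defect is 32.255616 − 31.9633 = 0.292316 u.
Converting to energy: 0.292316 u × 931.5 MeV/u = 272.292 MeV
Per nucleus in joules: 272.292 MeV × 1.602e-13 J/MeV = 4.3621e-11 J
Per mole: 4.3621e-11 J × 6.022e23 mol⁻¹ = 2.6269e+13 J/mol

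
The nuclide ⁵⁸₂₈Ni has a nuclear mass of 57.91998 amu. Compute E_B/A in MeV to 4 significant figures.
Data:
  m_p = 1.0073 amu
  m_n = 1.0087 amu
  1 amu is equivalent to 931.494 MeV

8.760 MeV/nucleon

The nucleus contains 28 protons and 58 − 28 = 30 neutrons.
Σm = 28·m_p + 30·m_n = 28.2044 + 30.2610 = 58.4654 amu
The mass defect is 58.4654 − 57.91998 = 0.54542 amu.
Converting to energy: 0.54542 amu × 931.494 MeV/amu = 508.055 MeV
Dividing by A = 58 gives 8.760 MeV per nucleon.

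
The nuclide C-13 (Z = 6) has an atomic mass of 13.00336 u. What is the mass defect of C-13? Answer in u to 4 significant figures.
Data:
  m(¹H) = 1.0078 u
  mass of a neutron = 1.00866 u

0.1041 u

Σm = 6·m(¹H) + 7·m_n = 6.0468 + 7.06062 = 13.10742 u
The mass defect is 13.10742 − 13.00336 = 0.10406 u.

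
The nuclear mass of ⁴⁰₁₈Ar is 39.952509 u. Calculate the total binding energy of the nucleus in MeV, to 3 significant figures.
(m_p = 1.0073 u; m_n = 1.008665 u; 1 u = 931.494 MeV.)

Z = 18, so N = A − Z = 40 − 18 = 22.
Total constituent mass: 18 × 1.0073 + 22 × 1.008665 = 40.322030 u
Δm = 40.322030 − 39.952509 = 0.369521 u
Binding energy = Δm·c² = 0.369521 × 931.494 MeV/u = 344.207 MeV

344 MeV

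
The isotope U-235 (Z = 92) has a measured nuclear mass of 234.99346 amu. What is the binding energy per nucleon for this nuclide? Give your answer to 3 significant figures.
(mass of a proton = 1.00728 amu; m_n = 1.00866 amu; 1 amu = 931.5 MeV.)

7.59 MeV/nucleon

The nucleus contains 92 protons and 235 − 92 = 143 neutrons.
Σm = 92·m_p + 143·m_n = 92.66976 + 144.23838 = 236.90814 amu
Δm = 236.90814 − 234.99346 = 1.91468 amu
E_B = 1.91468 × 931.5 = 1783.52 MeV
Dividing by A = 235 gives 7.589 MeV per nucleon.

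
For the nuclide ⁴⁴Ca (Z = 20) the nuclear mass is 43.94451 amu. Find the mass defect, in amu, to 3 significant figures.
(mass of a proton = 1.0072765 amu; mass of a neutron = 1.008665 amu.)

0.409 amu

The nucleus contains 20 protons and 44 − 20 = 24 neutrons.
Σm = 20·m_p + 24·m_n = 20.1455300 + 24.207960 = 44.3534900 amu
Mass defect Δm = 44.3534900 − 43.94451 = 0.4089800 amu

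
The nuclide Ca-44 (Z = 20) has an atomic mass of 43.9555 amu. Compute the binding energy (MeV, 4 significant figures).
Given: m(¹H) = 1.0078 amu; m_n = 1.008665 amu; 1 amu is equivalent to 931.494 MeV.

380.5 MeV

The nucleus contains 20 protons and 44 − 20 = 24 neutrons.
Total constituent mass: 20 × 1.0078 + 24 × 1.008665 = 44.363960 amu
Mass defect Δm = 44.363960 − 43.9555 = 0.408460 amu
E_B = 0.408460 × 931.494 = 380.478 MeV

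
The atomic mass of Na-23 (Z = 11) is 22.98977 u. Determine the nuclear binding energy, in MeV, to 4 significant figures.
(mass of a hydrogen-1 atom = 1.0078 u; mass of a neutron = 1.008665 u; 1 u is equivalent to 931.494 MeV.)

Z = 11, so N = A − Z = 23 − 11 = 12.
Σm = 11·m(¹H) + 12·m_n = 11.0858 + 12.103980 = 23.189780 u
Mass defect Δm = 23.189780 − 22.98977 = 0.200010 u
Converting to energy: 0.200010 u × 931.494 MeV/u = 186.308 MeV

186.3 MeV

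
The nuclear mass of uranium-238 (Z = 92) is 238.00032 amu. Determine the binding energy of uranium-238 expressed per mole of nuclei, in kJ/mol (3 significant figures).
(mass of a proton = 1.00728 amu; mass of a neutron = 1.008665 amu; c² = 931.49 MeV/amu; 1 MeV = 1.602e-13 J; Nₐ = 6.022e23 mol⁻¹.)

1.74e+11 kJ/mol

Σm = 92·m_p + 146·m_n = 92.66976 + 147.265090 = 239.934850 amu
The mass defect is 239.934850 − 238.00032 = 1.934530 amu.
Converting to energy: 1.934530 amu × 931.49 MeV/amu = 1802.00 MeV
Per nucleus in joules: 1802.00 MeV × 1.602e-13 J/MeV = 2.8868e-10 J
Per mole: 2.8868e-10 J × 6.022e23 mol⁻¹ = 1.7384e+14 J/mol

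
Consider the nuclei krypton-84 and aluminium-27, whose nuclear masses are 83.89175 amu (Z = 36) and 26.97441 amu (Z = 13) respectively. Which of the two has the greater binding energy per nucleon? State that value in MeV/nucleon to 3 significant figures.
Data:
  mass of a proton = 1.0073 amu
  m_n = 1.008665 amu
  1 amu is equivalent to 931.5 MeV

krypton-84: Σm = 36(1.0073) + 48(1.008665) = 84.678720 amu; Δm = 0.786970 amu; E_B = 733.06 MeV; E_B/A = 8.727 MeV
aluminium-27: Σm = 13(1.0073) + 14(1.008665) = 27.216210 amu; Δm = 0.241800 amu; E_B = 225.24 MeV; E_B/A = 8.342 MeV
krypton-84 has the higher binding energy per nucleon, so it is the more tightly bound nucleus.

krypton-84; 8.73 MeV/nucleon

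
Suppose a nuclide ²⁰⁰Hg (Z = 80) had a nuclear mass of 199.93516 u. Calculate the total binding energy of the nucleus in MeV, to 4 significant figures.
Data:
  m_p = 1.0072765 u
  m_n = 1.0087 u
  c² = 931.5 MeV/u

1575 MeV

The nucleus contains 80 protons and 200 − 80 = 120 neutrons.
Σm = 80·m_p + 120·m_n = 80.5821200 + 121.0440 = 201.6261200 u
Δm = 201.6261200 − 199.93516 = 1.6909600 u
Binding energy = Δm·c² = 1.6909600 × 931.5 MeV/u = 1575.13 MeV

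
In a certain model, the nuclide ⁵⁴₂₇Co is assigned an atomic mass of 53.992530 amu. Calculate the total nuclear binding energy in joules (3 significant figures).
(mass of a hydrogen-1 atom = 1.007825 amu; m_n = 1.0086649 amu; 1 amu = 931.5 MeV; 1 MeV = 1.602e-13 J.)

6.76e-11 J

Mass of separated nucleons = 27(1.007825) + 27(1.0086649) = 27.211275 + 27.2339523 = 54.4452273 amu
Mass defect Δm = 54.4452273 − 53.992530 = 0.4526973 amu
Binding energy = Δm·c² = 0.4526973 × 931.5 MeV/amu = 421.688 MeV
In joules: 421.688 MeV × 1.602e-13 J/MeV = 6.7554e-11 J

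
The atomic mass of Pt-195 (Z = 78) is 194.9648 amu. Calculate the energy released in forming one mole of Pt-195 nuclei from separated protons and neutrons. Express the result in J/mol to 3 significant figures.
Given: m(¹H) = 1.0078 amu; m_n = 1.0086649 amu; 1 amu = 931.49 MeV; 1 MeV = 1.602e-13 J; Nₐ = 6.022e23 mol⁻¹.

1.49e+14 J/mol

With 78 protons and 117 neutrons (A = 195):
Total constituent mass: 78 × 1.0078 + 117 × 1.0086649 = 196.6221933 amu
Δm = 196.6221933 − 194.9648 = 1.6573933 amu
E_B = 1.6573933 × 931.49 = 1543.85 MeV
Per nucleus in joules: 1543.85 MeV × 1.602e-13 J/MeV = 2.4732e-10 J
Per mole: 2.4732e-10 J × 6.022e23 mol⁻¹ = 1.4894e+14 J/mol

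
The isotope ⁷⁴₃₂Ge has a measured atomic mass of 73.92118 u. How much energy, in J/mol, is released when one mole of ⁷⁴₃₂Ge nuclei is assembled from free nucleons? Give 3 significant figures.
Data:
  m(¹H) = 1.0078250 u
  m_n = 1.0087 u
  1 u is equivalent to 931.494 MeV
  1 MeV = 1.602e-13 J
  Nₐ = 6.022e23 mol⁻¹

Mass of separated nucleons = 32(1.0078250) + 42(1.0087) = 32.2504000 + 42.3654 = 74.6158000 u
The mass defect is 74.6158000 − 73.92118 = 0.6946200 u.
Binding energy = Δm·c² = 0.6946200 × 931.494 MeV/u = 647.034 MeV
Per nucleus in joules: 647.034 MeV × 1.602e-13 J/MeV = 1.0365e-10 J
Per mole: 1.0365e-10 J × 6.022e23 mol⁻¹ = 6.2418e+13 J/mol

6.24e+13 J/mol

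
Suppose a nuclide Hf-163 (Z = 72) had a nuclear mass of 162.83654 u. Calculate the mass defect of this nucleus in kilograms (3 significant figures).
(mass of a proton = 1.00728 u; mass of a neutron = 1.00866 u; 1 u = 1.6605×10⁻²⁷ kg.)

2.45e-27 kg

Total constituent mass: 72 × 1.00728 + 91 × 1.00866 = 164.31222 u
Mass defect Δm = 164.31222 − 162.83654 = 1.47568 u
In SI units: 1.47568 u × 1.6605×10⁻²⁷ kg/u = 2.4504e-27 kg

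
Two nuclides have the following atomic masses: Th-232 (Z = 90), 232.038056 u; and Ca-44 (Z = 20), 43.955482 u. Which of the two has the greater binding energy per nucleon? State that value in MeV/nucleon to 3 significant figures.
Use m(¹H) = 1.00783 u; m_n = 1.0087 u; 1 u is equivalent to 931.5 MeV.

Ca-44; 8.68 MeV/nucleon

Th-232: Σm = 90(1.00783) + 142(1.0087) = 233.94010 u; Δm = 1.902044 u; E_B = 1771.8 MeV; E_B/A = 7.637 MeV
Ca-44: Σm = 20(1.00783) + 24(1.0087) = 44.36540 u; Δm = 0.409918 u; E_B = 381.84 MeV; E_B/A = 8.678 MeV
Ca-44 has the higher binding energy per nucleon, so it is the more tightly bound nucleus.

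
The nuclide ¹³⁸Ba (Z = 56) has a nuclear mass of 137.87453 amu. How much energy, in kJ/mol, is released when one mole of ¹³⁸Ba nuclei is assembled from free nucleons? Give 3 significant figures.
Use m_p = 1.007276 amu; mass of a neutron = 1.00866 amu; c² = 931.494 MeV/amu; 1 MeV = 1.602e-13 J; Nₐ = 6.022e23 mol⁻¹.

Mass of separated nucleons = 56(1.007276) + 82(1.00866) = 56.407456 + 82.71012 = 139.117576 amu
Δm = 139.117576 − 137.87453 = 1.243046 amu
Binding energy = Δm·c² = 1.243046 × 931.494 MeV/amu = 1157.89 MeV
Per nucleus in joules: 1157.89 MeV × 1.602e-13 J/MeV = 1.8549e-10 J
Per mole: 1.8549e-10 J × 6.022e23 mol⁻¹ = 1.1170e+14 J/mol

1.12e+11 kJ/mol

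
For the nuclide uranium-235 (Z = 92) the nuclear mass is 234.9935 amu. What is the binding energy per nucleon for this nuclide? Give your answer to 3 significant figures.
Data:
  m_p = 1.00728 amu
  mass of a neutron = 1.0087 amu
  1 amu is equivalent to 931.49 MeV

Z = 92, so N = A − Z = 235 − 92 = 143.
Mass of separated nucleons = 92(1.00728) + 143(1.0087) = 92.66976 + 144.2441 = 236.91386 amu
Δm = 236.91386 − 234.9935 = 1.92036 amu
E_B = 1.92036 × 931.49 = 1788.80 MeV
Dividing by A = 235 gives 7.612 MeV per nucleon.

7.61 MeV/nucleon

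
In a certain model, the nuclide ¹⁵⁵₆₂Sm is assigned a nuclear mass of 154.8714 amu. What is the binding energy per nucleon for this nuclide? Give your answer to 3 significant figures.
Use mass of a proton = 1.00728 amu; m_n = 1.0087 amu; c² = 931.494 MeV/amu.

With 62 protons and 93 neutrons (A = 155):
Mass of separated nucleons = 62(1.00728) + 93(1.0087) = 62.45136 + 93.8091 = 156.26046 amu
Δm = 156.26046 − 154.8714 = 1.38906 amu
Converting to energy: 1.38906 amu × 931.494 MeV/amu = 1293.90 MeV
Per nucleon: 1293.90 / 155 = 8.348 MeV

8.35 MeV/nucleon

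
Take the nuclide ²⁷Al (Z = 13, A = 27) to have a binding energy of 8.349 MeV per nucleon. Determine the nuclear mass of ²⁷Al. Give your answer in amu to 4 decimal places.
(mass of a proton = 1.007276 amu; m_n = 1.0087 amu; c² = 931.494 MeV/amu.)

26.9744 amu

Total binding energy = 27 × 8.349 = 225.423 MeV
Mass defect = 225.423 MeV / (931.494 MeV/amu) = 0.242002 amu
Constituent mass = 13(1.007276) + 14(1.0087) = 27.216388 amu
Nuclear mass = 27.216388 − 0.242002 = 26.974386 amu ≈ 26.9744 amu (to 4 decimal places)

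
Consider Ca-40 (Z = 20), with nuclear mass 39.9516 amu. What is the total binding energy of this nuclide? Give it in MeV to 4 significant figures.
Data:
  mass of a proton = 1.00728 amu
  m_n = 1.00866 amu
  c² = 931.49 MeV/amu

Σm = 20·m_p + 20·m_n = 20.14560 + 20.17320 = 40.31880 amu
Mass defect Δm = 40.31880 − 39.9516 = 0.36720 amu
Binding energy = Δm·c² = 0.36720 × 931.49 MeV/amu = 342.043 MeV

342.0 MeV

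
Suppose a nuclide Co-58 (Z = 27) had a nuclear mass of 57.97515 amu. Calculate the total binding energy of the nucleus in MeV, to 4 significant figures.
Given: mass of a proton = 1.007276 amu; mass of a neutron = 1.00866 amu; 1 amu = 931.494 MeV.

456.2 MeV

With 27 protons and 31 neutrons (A = 58):
Σm = 27·m_p + 31·m_n = 27.196452 + 31.26846 = 58.464912 amu
Mass defect Δm = 58.464912 − 57.97515 = 0.489762 amu
E_B = 0.489762 × 931.494 = 456.210 MeV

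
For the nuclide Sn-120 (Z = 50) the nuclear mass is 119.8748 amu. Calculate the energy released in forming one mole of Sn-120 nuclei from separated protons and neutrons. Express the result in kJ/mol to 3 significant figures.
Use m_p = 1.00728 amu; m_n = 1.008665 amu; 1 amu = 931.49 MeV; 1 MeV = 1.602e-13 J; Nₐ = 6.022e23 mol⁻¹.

9.85e+10 kJ/mol

Z = 50, so N = A − Z = 120 − 50 = 70.
Total constituent mass: 50 × 1.00728 + 70 × 1.008665 = 120.970550 amu
Δm = 120.970550 − 119.8748 = 1.095750 amu
E_B = 1.095750 × 931.49 = 1020.68 MeV
Per nucleus in joules: 1020.68 MeV × 1.602e-13 J/MeV = 1.6351e-10 J
Per mole: 1.6351e-10 J × 6.022e23 mol⁻¹ = 9.8466e+13 J/mol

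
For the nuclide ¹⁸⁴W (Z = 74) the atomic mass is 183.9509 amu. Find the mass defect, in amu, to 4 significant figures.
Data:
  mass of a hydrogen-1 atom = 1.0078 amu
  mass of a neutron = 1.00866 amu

1.579 amu

Σm = 74·m(¹H) + 110·m_n = 74.5772 + 110.95260 = 185.52980 amu
The mass defect is 185.52980 − 183.9509 = 1.57890 amu.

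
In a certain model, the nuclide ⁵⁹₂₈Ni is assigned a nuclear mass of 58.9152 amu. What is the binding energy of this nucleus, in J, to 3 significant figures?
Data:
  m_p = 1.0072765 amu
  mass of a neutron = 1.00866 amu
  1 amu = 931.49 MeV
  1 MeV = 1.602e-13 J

The nucleus contains 28 protons and 59 − 28 = 31 neutrons.
Total constituent mass: 28 × 1.0072765 + 31 × 1.00866 = 59.4722020 amu
Δm = 59.4722020 − 58.9152 = 0.5570020 amu
Binding energy = Δm·c² = 0.5570020 × 931.49 MeV/amu = 518.842 MeV
In joules: 518.842 MeV × 1.602e-13 J/MeV = 8.3118e-11 J

8.31e-11 J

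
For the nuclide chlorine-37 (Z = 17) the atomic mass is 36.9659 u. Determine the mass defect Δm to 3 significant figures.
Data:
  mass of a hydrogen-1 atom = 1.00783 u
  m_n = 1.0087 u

Total constituent mass: 17 × 1.00783 + 20 × 1.0087 = 37.30711 u
The mass defect is 37.30711 − 36.9659 = 0.34121 u.

0.341 u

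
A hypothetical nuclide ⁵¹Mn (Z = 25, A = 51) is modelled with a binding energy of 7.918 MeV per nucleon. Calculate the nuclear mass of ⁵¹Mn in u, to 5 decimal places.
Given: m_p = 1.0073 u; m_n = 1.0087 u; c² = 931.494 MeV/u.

50.97518 u

Total binding energy = 51 × 7.918 = 403.818 MeV
Mass defect = 403.818 MeV / (931.494 MeV/u) = 0.4335165 u
Constituent mass = 25(1.0073) + 26(1.0087) = 51.4087 u
Nuclear mass = 51.4087 − 0.4335165 = 50.9751835 u ≈ 50.97518 u (to 5 decimal places)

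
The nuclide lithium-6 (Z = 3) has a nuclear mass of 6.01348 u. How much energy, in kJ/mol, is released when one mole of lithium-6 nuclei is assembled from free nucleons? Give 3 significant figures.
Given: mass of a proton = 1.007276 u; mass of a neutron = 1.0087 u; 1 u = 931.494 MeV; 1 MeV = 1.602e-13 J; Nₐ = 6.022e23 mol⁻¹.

Z = 3, so N = A − Z = 6 − 3 = 3.
Mass of separated nucleons = 3(1.007276) + 3(1.0087) = 3.021828 + 3.0261 = 6.047928 u
The mass defect is 6.047928 − 6.01348 = 0.034448 u.
Converting to energy: 0.034448 u × 931.494 MeV/u = 32.0881 MeV
Per nucleus in joules: 32.0881 MeV × 1.602e-13 J/MeV = 5.1405e-12 J
Per mole: 5.1405e-12 J × 6.022e23 mol⁻¹ = 3.0956e+12 J/mol

3.10e+09 kJ/mol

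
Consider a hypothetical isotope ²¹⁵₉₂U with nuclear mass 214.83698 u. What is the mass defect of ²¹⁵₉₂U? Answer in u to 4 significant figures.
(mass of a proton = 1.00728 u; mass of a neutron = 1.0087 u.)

With 92 protons and 123 neutrons (A = 215):
Σm = 92·m_p + 123·m_n = 92.66976 + 124.0701 = 216.73986 u
Mass defect Δm = 216.73986 − 214.83698 = 1.90288 u

1.903 u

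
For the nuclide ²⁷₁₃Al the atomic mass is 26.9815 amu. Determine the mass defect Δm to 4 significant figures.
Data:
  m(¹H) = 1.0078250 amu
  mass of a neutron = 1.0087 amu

0.2420 amu

Z = 13, so N = A − Z = 27 − 13 = 14.
Mass of separated nucleons = 13(1.0078250) + 14(1.0087) = 13.1017250 + 14.1218 = 27.2235250 amu
Δm = 27.2235250 − 26.9815 = 0.2420250 amu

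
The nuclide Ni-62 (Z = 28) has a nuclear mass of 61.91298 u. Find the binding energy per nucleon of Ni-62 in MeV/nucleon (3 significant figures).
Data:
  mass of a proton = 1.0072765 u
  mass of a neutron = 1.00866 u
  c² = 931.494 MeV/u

Z = 28, so N = A − Z = 62 − 28 = 34.
Total constituent mass: 28 × 1.0072765 + 34 × 1.00866 = 62.4981820 u
Δm = 62.4981820 − 61.91298 = 0.5852020 u
E_B = 0.5852020 × 931.494 = 545.112 MeV
Dividing by A = 62 gives 8.792 MeV per nucleon.

8.79 MeV/nucleon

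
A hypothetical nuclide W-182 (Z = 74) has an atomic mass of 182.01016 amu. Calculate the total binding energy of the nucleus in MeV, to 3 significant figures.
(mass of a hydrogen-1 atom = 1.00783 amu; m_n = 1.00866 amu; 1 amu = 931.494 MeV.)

1400 MeV

The nucleus contains 74 protons and 182 − 74 = 108 neutrons.
Mass of separated nucleons = 74(1.00783) + 108(1.00866) = 74.57942 + 108.93528 = 183.51470 amu
Mass defect Δm = 183.51470 − 182.01016 = 1.50454 amu
Binding energy = Δm·c² = 1.50454 × 931.494 MeV/amu = 1401.47 MeV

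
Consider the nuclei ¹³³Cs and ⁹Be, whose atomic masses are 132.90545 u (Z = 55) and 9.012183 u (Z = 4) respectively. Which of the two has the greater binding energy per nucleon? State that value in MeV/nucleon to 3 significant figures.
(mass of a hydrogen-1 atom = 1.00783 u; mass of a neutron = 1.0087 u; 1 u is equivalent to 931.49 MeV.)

¹³³Cs; 8.43 MeV/nucleon

¹³³Cs: Σm = 55(1.00783) + 78(1.0087) = 134.10925 u; Δm = 1.20380 u; E_B = 1121.3 MeV; E_B/A = 8.431 MeV
⁹Be: Σm = 4(1.00783) + 5(1.0087) = 9.07482 u; Δm = 0.062637 u; E_B = 58.346 MeV; E_B/A = 6.483 MeV
¹³³Cs has the higher binding energy per nucleon, so it is the more tightly bound nucleus.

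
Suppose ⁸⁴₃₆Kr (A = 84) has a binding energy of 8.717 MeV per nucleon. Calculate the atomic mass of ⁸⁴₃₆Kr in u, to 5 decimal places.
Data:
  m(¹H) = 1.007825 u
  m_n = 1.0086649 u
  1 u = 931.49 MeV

Total binding energy = 84 × 8.717 = 732.228 MeV
Mass defect = 732.228 MeV / (931.49 MeV/u) = 0.7860825 u
Constituent mass = 36(1.007825) + 48(1.0086649) = 84.6976152 u
Atomic mass = 84.6976152 − 0.7860825 = 83.9115327 u ≈ 83.91153 u (to 5 decimal places)

83.91153 u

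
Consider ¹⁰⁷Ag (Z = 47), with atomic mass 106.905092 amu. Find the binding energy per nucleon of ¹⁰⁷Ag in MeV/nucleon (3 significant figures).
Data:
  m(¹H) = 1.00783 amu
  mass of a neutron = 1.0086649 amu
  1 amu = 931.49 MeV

The nucleus contains 47 protons and 107 − 47 = 60 neutrons.
Total constituent mass: 47 × 1.00783 + 60 × 1.0086649 = 107.8879040 amu
Mass defect Δm = 107.8879040 − 106.905092 = 0.9828120 amu
Binding energy = Δm·c² = 0.9828120 × 931.49 MeV/amu = 915.480 MeV
Dividing by A = 107 gives 8.556 MeV per nucleon.

8.56 MeV/nucleon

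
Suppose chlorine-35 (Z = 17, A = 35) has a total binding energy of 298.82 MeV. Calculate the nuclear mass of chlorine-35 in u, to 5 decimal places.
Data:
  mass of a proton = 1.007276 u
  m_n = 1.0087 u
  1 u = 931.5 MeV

Mass defect = 298.82 MeV / (931.5 MeV/u) = 0.3207944 u
Constituent mass = 17(1.007276) + 18(1.0087) = 35.280292 u
Nuclear mass = 35.280292 − 0.3207944 = 34.9594976 u ≈ 34.95950 u (to 5 decimal places)

34.95950 u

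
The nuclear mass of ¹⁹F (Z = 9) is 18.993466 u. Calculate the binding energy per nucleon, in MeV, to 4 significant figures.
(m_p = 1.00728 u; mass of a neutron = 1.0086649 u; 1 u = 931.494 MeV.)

7.781 MeV/nucleon

Mass of separated nucleons = 9(1.00728) + 10(1.0086649) = 9.06552 + 10.0866490 = 19.1521690 u
Mass defect Δm = 19.1521690 − 18.993466 = 0.1587030 u
E_B = 0.1587030 × 931.494 = 147.831 MeV
BE/A = 147.831 MeV / 19 = 7.781 MeV/nucleon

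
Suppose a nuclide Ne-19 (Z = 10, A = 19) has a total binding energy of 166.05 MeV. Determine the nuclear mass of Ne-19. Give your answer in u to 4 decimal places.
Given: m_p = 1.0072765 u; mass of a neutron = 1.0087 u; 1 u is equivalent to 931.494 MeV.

18.9728 u

Mass defect = 166.05 MeV / (931.494 MeV/u) = 0.178262 u
Constituent mass = 10(1.0072765) + 9(1.0087) = 19.1510650 u
Nuclear mass = 19.1510650 − 0.178262 = 18.9728030 u ≈ 18.9728 u (to 4 decimal places)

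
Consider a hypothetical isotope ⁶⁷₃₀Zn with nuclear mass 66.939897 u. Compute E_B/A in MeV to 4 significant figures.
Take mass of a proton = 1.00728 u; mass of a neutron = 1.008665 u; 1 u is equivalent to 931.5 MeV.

8.329 MeV/nucleon

The nucleus contains 30 protons and 67 − 30 = 37 neutrons.
Total constituent mass: 30 × 1.00728 + 37 × 1.008665 = 67.539005 u
The mass defect is 67.539005 − 66.939897 = 0.599108 u.
E_B = 0.599108 × 931.5 = 558.069 MeV
Per nucleon: 558.069 / 67 = 8.329 MeV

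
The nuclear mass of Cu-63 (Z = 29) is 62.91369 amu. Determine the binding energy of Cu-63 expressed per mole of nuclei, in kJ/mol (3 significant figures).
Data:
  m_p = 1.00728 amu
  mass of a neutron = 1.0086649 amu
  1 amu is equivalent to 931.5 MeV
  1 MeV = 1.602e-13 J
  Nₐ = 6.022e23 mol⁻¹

5.32e+10 kJ/mol

Total constituent mass: 29 × 1.00728 + 34 × 1.0086649 = 63.5057266 amu
Mass defect Δm = 63.5057266 − 62.91369 = 0.5920366 amu
Converting to energy: 0.5920366 amu × 931.5 MeV/amu = 551.482 MeV
Per nucleus in joules: 551.482 MeV × 1.602e-13 J/MeV = 8.8347e-11 J
Per mole: 8.8347e-11 J × 6.022e23 mol⁻¹ = 5.3203e+13 J/mol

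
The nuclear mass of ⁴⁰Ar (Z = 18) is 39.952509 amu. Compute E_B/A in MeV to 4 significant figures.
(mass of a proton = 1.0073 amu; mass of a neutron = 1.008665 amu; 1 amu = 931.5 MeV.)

Mass of separated nucleons = 18(1.0073) + 22(1.008665) = 18.1314 + 22.190630 = 40.322030 amu
Δm = 40.322030 − 39.952509 = 0.369521 amu
Binding energy = Δm·c² = 0.369521 × 931.5 MeV/amu = 344.209 MeV
BE/A = 344.209 MeV / 40 = 8.605 MeV/nucleon

8.605 MeV/nucleon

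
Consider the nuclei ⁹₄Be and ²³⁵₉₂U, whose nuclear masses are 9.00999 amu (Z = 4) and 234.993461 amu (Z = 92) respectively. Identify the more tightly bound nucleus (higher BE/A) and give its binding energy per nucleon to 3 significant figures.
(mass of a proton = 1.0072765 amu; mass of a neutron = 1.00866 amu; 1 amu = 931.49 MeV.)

²³⁵₉₂U; 7.59 MeV/nucleon

⁹₄Be: Σm = 4(1.0072765) + 5(1.00866) = 9.0724060 amu; Δm = 0.0624160 amu; E_B = 58.140 MeV; E_B/A = 6.460 MeV
²³⁵₉₂U: Σm = 92(1.0072765) + 143(1.00866) = 236.9078180 amu; Δm = 1.9143570 amu; E_B = 1783.2 MeV; E_B/A = 7.588 MeV
²³⁵₉₂U has the higher binding energy per nucleon, so it is the more tightly bound nucleus.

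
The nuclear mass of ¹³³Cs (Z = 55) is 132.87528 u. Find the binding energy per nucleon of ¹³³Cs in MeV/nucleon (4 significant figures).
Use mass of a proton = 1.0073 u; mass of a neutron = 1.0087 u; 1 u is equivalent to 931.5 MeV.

With 55 protons and 78 neutrons (A = 133):
Mass of separated nucleons = 55(1.0073) + 78(1.0087) = 55.4015 + 78.6786 = 134.0801 u
Mass defect Δm = 134.0801 − 132.87528 = 1.20482 u
Binding energy = Δm·c² = 1.20482 × 931.5 MeV/u = 1122.29 MeV
Per nucleon: 1122.29 / 133 = 8.438 MeV

8.438 MeV/nucleon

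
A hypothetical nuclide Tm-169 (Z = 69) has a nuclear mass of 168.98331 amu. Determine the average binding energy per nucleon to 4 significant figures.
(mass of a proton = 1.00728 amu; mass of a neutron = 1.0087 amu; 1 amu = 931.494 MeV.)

Z = 69, so N = A − Z = 169 − 69 = 100.
Total constituent mass: 69 × 1.00728 + 100 × 1.0087 = 170.37232 amu
Mass defect Δm = 170.37232 − 168.98331 = 1.38901 amu
Binding energy = Δm·c² = 1.38901 × 931.494 MeV/amu = 1293.85 MeV
Dividing by A = 169 gives 7.656 MeV per nucleon.

7.656 MeV/nucleon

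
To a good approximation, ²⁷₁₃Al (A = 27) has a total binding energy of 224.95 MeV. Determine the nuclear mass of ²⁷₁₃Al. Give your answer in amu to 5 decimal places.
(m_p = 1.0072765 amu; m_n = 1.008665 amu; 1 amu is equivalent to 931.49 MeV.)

Mass defect = 224.95 MeV / (931.49 MeV/amu) = 0.2414948 amu
Constituent mass = 13(1.0072765) + 14(1.008665) = 27.2159045 amu
Nuclear mass = 27.2159045 − 0.2414948 = 26.9744097 amu ≈ 26.97441 amu (to 5 decimal places)

26.97441 amu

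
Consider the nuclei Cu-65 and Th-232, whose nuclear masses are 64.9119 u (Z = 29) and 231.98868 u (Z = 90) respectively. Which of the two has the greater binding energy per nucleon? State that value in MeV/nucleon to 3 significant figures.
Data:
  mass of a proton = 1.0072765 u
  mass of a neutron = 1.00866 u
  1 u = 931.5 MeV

Cu-65; 8.75 MeV/nucleon

Cu-65: Σm = 29(1.0072765) + 36(1.00866) = 65.5227785 u; Δm = 0.6108785 u; E_B = 569.03 MeV; E_B/A = 8.754 MeV
Th-232: Σm = 90(1.0072765) + 142(1.00866) = 233.8846050 u; Δm = 1.8959250 u; E_B = 1766.05 MeV; E_B/A = 7.612 MeV
Cu-65 has the higher binding energy per nucleon, so it is the more tightly bound nucleus.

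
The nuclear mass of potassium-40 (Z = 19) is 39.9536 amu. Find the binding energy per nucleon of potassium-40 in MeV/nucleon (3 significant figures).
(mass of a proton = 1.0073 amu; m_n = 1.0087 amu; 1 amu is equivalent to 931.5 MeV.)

The nucleus contains 19 protons and 40 − 19 = 21 neutrons.
Σm = 19·m_p + 21·m_n = 19.1387 + 21.1827 = 40.3214 amu
The mass defect is 40.3214 − 39.9536 = 0.3678 amu.
Binding energy = Δm·c² = 0.3678 × 931.5 MeV/amu = 342.606 MeV
Dividing by A = 40 gives 8.565 MeV per nucleon.

8.57 MeV/nucleon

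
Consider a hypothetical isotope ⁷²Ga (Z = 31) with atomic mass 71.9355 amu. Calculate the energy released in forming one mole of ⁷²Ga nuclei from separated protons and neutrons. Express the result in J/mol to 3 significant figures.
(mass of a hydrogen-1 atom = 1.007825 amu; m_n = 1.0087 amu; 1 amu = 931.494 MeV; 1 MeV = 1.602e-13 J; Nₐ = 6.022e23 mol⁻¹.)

5.96e+13 J/mol

Mass of separated nucleons = 31(1.007825) + 41(1.0087) = 31.242575 + 41.3567 = 72.599275 amu
Mass defect Δm = 72.599275 − 71.9355 = 0.663775 amu
Converting to energy: 0.663775 amu × 931.494 MeV/amu = 618.302 MeV
Per nucleus in joules: 618.302 MeV × 1.602e-13 J/MeV = 9.9052e-11 J
Per mole: 9.9052e-11 J × 6.022e23 mol⁻¹ = 5.9649e+13 J/mol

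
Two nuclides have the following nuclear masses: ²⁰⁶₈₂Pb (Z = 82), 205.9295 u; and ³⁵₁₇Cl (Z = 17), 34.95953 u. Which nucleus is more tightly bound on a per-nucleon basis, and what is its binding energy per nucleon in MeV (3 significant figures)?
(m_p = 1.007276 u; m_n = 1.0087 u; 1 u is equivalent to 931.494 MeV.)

²⁰⁶₈₂Pb: Σm = 82(1.007276) + 124(1.0087) = 207.675432 u; Δm = 1.745932 u; E_B = 1626.33 MeV; E_B/A = 7.8948 MeV
³⁵₁₇Cl: Σm = 17(1.007276) + 18(1.0087) = 35.280292 u; Δm = 0.320762 u; E_B = 298.79 MeV; E_B/A = 8.537 MeV
³⁵₁₇Cl has the higher binding energy per nucleon, so it is the more tightly bound nucleus.

³⁵₁₇Cl; 8.54 MeV/nucleon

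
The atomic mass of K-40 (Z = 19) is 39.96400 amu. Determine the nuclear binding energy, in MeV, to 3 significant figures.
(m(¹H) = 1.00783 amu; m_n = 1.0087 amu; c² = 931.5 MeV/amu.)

342 MeV

Z = 19, so N = A − Z = 40 − 19 = 21.
Mass of separated nucleons = 19(1.00783) + 21(1.0087) = 19.14877 + 21.1827 = 40.33147 amu
Δm = 40.33147 − 39.96400 = 0.36747 amu
Converting to energy: 0.36747 amu × 931.5 MeV/amu = 342.298 MeV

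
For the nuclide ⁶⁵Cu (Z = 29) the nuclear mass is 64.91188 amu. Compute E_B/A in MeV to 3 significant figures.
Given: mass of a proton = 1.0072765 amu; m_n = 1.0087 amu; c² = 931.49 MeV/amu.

The nucleus contains 29 protons and 65 − 29 = 36 neutrons.
Mass of separated nucleons = 29(1.0072765) + 36(1.0087) = 29.2110185 + 36.3132 = 65.5242185 amu
Δm = 65.5242185 − 64.91188 = 0.6123385 amu
Binding energy = Δm·c² = 0.6123385 × 931.49 MeV/amu = 570.387 MeV
Per nucleon: 570.387 / 65 = 8.775 MeV

8.78 MeV/nucleon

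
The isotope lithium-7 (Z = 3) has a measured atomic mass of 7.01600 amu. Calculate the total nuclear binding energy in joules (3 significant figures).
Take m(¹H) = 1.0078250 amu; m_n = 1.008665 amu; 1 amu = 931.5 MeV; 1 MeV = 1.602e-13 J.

With 3 protons and 4 neutrons (A = 7):
Total constituent mass: 3 × 1.0078250 + 4 × 1.008665 = 7.0581350 amu
Mass defect Δm = 7.0581350 − 7.01600 = 0.0421350 amu
Binding energy = Δm·c² = 0.0421350 × 931.5 MeV/amu = 39.2488 MeV
In joules: 39.2488 MeV × 1.602e-13 J/MeV = 6.2877e-12 J

6.29e-12 J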